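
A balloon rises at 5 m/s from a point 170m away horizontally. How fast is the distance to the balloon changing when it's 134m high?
335√11714/11714 ≈ 3.095 m/s

z² = 170² + y²
z = √(170² + 134²) = 2√11714
dz/dt = y/z · dy/dt = 134/(2√11714) · 5 = 335√11714/11714 ≈ 3.095 m/s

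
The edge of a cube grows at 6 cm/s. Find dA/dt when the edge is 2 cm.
144 cm²/s

A = 6s²
dA/dt = 12s · ds/dt = 12·2·6 = 144 cm²/s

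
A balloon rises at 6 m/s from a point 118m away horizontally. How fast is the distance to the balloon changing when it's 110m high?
165√6506/3253 ≈ 4.091 m/s

z² = 118² + y²
z = √(118² + 110²) = 2√6506
dz/dt = y/z · dy/dt = 110/(2√6506) · 6 = 165√6506/3253 ≈ 4.091 m/s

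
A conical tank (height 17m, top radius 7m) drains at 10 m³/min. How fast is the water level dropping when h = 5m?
578/(245π) ≈ 0.751 m/min

r/h = 7/17, so r = (7/17)h
V = (1/3)πr²h = (1/3)π((7/17)h)²h = (49/867)πh³
dV/dh = (49/289)πh²
dh/dt = (dV/dt)/(dV/dh) = -10/((49/289)π·5²) = -578/(245π) m/min
The level is dropping at 578/(245π) ≈ 0.751 m/min.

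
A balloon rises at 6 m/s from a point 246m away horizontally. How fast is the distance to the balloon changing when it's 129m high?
258√8573/8573 ≈ 2.786 m/s

z² = 246² + y²
z = √(246² + 129²) = 3√8573
dz/dt = y/z · dy/dt = 129/(3√8573) · 6 = 258√8573/8573 ≈ 2.786 m/s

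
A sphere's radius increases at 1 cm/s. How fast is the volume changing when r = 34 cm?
4624π cm³/s

V = (4/3)πr³
dV/dt = dV/dr · dr/dt = 4πr² · 1
At r = 34: dV/dt = 4624π cm³/s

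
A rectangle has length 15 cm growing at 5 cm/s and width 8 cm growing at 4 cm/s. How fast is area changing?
100 cm²/s

A = lw
dA/dt = w·dl/dt + l·dw/dt = 8·5 + 15·4 = 100 cm²/s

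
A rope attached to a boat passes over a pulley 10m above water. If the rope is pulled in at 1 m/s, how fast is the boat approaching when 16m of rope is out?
8√39/39 ≈ 1.281 m/s

rope² = x² + 10²
x = √(16² - 10²) = 2√39
dx/dt = (rope/x) · d(rope)/dt = (16/(2√39)) · (-1) = -8√39/39 m/s
The boat approaches at 8√39/39 ≈ 1.281 m/s.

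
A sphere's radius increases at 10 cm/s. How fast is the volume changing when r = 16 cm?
10240π cm³/s

V = (4/3)πr³
dV/dt = dV/dr · dr/dt = 4πr² · 10
At r = 16: dV/dt = 10240π cm³/s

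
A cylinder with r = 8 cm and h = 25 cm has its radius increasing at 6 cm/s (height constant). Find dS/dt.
492π cm²/s

S = 2πrh + 2πr² (lateral + bases)
dS/dt = (2πh + 4πr)·dr/dt = (2π·25 + 4π·8)·6
= 492π cm²/s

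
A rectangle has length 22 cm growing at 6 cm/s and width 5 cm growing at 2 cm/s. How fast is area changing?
74 cm²/s

A = lw
dA/dt = w·dl/dt + l·dw/dt = 5·6 + 22·2 = 74 cm²/s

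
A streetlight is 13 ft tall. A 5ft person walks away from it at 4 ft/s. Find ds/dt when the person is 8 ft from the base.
5/2 ft/s

By similar triangles: 13/(x+s) = 5/s
Solving: s = 5x/8
ds/dt = 5/8 · dx/dt = 5/8 · 4 = 5/2 ft/s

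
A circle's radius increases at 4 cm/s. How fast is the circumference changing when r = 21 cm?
8π cm/s

C = 2πr
dC/dt = 2π · dr/dt = 2π · 4 = 8π cm/s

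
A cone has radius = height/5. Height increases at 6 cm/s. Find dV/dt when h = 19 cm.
2166π/25 cm³/s

V = (1/3)π(h/5)²h = πh³/75
dV/dt = πh²/25 · 6
At h = 19: dV/dt = 2166π/25 cm³/s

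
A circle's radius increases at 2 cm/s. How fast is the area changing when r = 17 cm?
68π cm²/s

A = πr²
dA/dt = 2πr · dr/dt = 2π(17)(2) = 68π cm²/s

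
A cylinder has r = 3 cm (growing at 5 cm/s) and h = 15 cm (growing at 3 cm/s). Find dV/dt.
477π cm³/s

V = πr²h
dV/dt = 2πrh·dr/dt + πr²·dh/dt
= 2π(3)(15)(5) + π(3)²(3)
= 477π cm³/s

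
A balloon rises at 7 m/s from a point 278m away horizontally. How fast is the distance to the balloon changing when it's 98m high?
343√21722/21722 ≈ 2.327 m/s

z² = 278² + y²
z = √(278² + 98²) = 2√21722
dz/dt = y/z · dy/dt = 98/(2√21722) · 7 = 343√21722/21722 ≈ 2.327 m/s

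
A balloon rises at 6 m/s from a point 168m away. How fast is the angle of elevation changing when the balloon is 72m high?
0.030172 rad/s

tan(θ) = y/168
sec²(θ) · dθ/dt = (1/168) · dy/dt
dθ/dt = cos²(θ)/168 · 6 = 168/(168² + 72²) · 6
dθ/dt = 0.030172 rad/s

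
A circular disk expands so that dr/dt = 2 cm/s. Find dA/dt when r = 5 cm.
20π cm²/s

A = πr²
dA/dt = 2πr · dr/dt = 2π(5)(2) = 20π cm²/s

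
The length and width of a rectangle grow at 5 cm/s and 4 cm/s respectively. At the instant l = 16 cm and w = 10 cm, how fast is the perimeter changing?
18 cm/s

P = 2(l + w)
dP/dt = 2(dl/dt + dw/dt) = 2(5 + 4) = 18 cm/s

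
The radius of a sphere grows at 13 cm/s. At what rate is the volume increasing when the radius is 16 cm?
13312π cm³/s

V = (4/3)πr³
dV/dt = dV/dr · dr/dt = 4πr² · 13
At r = 16: dV/dt = 13312π cm³/s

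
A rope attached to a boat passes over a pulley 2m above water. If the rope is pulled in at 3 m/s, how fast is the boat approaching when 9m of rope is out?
27√77/77 ≈ 3.077 m/s

rope² = x² + 2²
x = √(9² - 2²) = √77
dx/dt = (rope/x) · d(rope)/dt = (9/√77) · (-3) = -27√77/77 m/s
The boat approaches at 27√77/77 ≈ 3.077 m/s.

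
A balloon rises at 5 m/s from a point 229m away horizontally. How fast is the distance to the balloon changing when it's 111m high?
555√64762/64762 ≈ 2.181 m/s

z² = 229² + y²
z = √(229² + 111²) = √64762
dz/dt = y/z · dy/dt = 111/√64762 · 5 = 555√64762/64762 ≈ 2.181 m/s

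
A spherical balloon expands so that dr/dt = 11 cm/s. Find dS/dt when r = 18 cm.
1584π cm²/s

S = 4πr²
dS/dt = dS/dr · dr/dt = 8πr · 11
At r = 18: dS/dt = 1584π cm²/s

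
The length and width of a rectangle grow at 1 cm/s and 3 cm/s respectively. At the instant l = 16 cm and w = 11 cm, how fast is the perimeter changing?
8 cm/s

P = 2(l + w)
dP/dt = 2(dl/dt + dw/dt) = 2(1 + 3) = 8 cm/s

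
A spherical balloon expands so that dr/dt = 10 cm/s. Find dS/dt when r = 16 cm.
1280π cm²/s

S = 4πr²
dS/dt = dS/dr · dr/dt = 8πr · 10
At r = 16: dS/dt = 1280π cm²/s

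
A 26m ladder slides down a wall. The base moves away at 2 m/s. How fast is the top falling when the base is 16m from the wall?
16√105/105 ≈ 1.561 m/s

x² + y² = 26²
2x·dx/dt + 2y·dy/dt = 0
dy/dt = -x/y · dx/dt = -16/(2√105) · 2 = -16√105/105 m/s
The top is descending at 16√105/105 ≈ 1.561 m/s.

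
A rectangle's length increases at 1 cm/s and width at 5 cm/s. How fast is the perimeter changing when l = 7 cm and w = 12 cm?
12 cm/s

P = 2(l + w)
dP/dt = 2(dl/dt + dw/dt) = 2(1 + 5) = 12 cm/s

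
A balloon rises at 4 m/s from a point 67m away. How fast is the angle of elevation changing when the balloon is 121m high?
0.014009 rad/s

tan(θ) = y/67
sec²(θ) · dθ/dt = (1/67) · dy/dt
dθ/dt = cos²(θ)/67 · 4 = 67/(67² + 121²) · 4
dθ/dt = 0.014009 rad/s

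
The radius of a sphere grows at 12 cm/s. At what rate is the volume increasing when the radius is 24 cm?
27648π cm³/s

V = (4/3)πr³
dV/dt = dV/dr · dr/dt = 4πr² · 12
At r = 24: dV/dt = 27648π cm³/s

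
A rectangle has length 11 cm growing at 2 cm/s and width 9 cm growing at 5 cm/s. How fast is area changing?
73 cm²/s

A = lw
dA/dt = w·dl/dt + l·dw/dt = 9·2 + 11·5 = 73 cm²/s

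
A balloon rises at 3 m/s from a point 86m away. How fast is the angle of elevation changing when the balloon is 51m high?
0.025808 rad/s

tan(θ) = y/86
sec²(θ) · dθ/dt = (1/86) · dy/dt
dθ/dt = cos²(θ)/86 · 3 = 86/(86² + 51²) · 3
dθ/dt = 0.025808 rad/s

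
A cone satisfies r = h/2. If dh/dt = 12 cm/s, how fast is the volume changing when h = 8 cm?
192π cm³/s

V = (1/3)π(h/2)²h = πh³/12
dV/dt = πh²/4 · 12
At h = 8: dV/dt = 192π cm³/s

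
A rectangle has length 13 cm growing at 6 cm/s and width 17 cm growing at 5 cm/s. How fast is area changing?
167 cm²/s

A = lw
dA/dt = w·dl/dt + l·dw/dt = 17·6 + 13·5 = 167 cm²/s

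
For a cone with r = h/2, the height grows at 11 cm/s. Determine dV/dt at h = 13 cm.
1859π/4 cm³/s

V = (1/3)π(h/2)²h = πh³/12
dV/dt = πh²/4 · 11
At h = 13: dV/dt = 1859π/4 cm³/s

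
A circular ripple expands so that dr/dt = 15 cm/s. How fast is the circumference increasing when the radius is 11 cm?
30π cm/s

C = 2πr
dC/dt = 2π · dr/dt = 2π · 15 = 30π cm/s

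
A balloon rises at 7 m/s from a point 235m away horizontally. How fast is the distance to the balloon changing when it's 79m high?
553√61466/61466 ≈ 2.231 m/s

z² = 235² + y²
z = √(235² + 79²) = √61466
dz/dt = y/z · dy/dt = 79/√61466 · 7 = 553√61466/61466 ≈ 2.231 m/s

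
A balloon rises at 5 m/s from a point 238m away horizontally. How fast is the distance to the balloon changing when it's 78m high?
195√15682/15682 ≈ 1.557 m/s

z² = 238² + y²
z = √(238² + 78²) = 2√15682
dz/dt = y/z · dy/dt = 78/(2√15682) · 5 = 195√15682/15682 ≈ 1.557 m/s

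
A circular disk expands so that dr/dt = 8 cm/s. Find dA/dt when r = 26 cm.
416π cm²/s

A = πr²
dA/dt = 2πr · dr/dt = 2π(26)(8) = 416π cm²/s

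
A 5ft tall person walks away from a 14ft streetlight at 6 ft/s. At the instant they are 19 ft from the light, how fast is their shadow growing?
10/3 ft/s

By similar triangles: 14/(x+s) = 5/s
Solving: s = 5x/9
ds/dt = 5/9 · dx/dt = 5/9 · 6 = 10/3 ft/s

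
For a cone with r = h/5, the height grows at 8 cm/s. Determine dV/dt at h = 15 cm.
72π cm³/s

V = (1/3)π(h/5)²h = πh³/75
dV/dt = πh²/25 · 8
At h = 15: dV/dt = 72π cm³/s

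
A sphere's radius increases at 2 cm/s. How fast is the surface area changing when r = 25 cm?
400π cm²/s

S = 4πr²
dS/dt = dS/dr · dr/dt = 8πr · 2
At r = 25: dS/dt = 400π cm²/s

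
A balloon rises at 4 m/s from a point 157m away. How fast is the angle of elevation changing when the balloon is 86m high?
0.019597 rad/s

tan(θ) = y/157
sec²(θ) · dθ/dt = (1/157) · dy/dt
dθ/dt = cos²(θ)/157 · 4 = 157/(157² + 86²) · 4
dθ/dt = 0.019597 rad/s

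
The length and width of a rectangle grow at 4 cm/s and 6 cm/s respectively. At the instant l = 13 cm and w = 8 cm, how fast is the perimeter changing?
20 cm/s

P = 2(l + w)
dP/dt = 2(dl/dt + dw/dt) = 2(4 + 6) = 20 cm/s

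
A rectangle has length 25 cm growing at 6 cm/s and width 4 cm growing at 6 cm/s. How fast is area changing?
174 cm²/s

A = lw
dA/dt = w·dl/dt + l·dw/dt = 4·6 + 25·6 = 174 cm²/s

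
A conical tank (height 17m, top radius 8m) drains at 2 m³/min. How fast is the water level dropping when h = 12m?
289/(4608π) ≈ 0.01996 m/min

r/h = 8/17, so r = (8/17)h
V = (1/3)πr²h = (1/3)π((8/17)h)²h = (64/867)πh³
dV/dh = (64/289)πh²
dh/dt = (dV/dt)/(dV/dh) = -2/((64/289)π·12²) = -289/(4608π) m/min
The level is dropping at 289/(4608π) ≈ 0.01996 m/min.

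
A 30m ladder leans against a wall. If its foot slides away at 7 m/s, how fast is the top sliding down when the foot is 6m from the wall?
7√6/12 ≈ 1.429 m/s

x² + y² = 30²
2x·dx/dt + 2y·dy/dt = 0
dy/dt = -x/y · dx/dt = -6/(12√6) · 7 = -7√6/12 m/s
The top is descending at 7√6/12 ≈ 1.429 m/s.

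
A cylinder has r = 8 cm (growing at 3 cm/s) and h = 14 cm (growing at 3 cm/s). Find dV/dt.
864π cm³/s

V = πr²h
dV/dt = 2πrh·dr/dt + πr²·dh/dt
= 2π(8)(14)(3) + π(8)²(3)
= 864π cm³/s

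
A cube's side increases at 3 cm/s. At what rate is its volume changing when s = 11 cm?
1089 cm³/s

V = s³
dV/dt = 3s² · ds/dt = 3·11²·3 = 1089 cm³/s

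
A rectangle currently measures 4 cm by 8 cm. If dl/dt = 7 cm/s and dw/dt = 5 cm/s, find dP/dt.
24 cm/s

P = 2(l + w)
dP/dt = 2(dl/dt + dw/dt) = 2(7 + 5) = 24 cm/s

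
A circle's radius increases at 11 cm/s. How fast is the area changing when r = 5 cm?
110π cm²/s

A = πr²
dA/dt = 2πr · dr/dt = 2π(5)(11) = 110π cm²/s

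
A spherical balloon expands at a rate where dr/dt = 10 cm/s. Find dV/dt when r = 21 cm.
17640π cm³/s

V = (4/3)πr³
dV/dt = dV/dr · dr/dt = 4πr² · 10
At r = 21: dV/dt = 17640π cm³/s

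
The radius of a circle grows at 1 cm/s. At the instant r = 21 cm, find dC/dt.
2π cm/s

C = 2πr
dC/dt = 2π · dr/dt = 2π · 1 = 2π cm/s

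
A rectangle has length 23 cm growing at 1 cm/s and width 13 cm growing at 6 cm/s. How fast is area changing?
151 cm²/s

A = lw
dA/dt = w·dl/dt + l·dw/dt = 13·1 + 23·6 = 151 cm²/s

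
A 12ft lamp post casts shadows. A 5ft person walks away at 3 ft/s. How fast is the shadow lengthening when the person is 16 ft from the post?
15/7 ft/s

By similar triangles: 12/(x+s) = 5/s
Solving: s = 5x/7
ds/dt = 5/7 · dx/dt = 5/7 · 3 = 15/7 ft/s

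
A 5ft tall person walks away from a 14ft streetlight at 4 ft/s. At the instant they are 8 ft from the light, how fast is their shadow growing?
20/9 ft/s

By similar triangles: 14/(x+s) = 5/s
Solving: s = 5x/9
ds/dt = 5/9 · dx/dt = 5/9 · 4 = 20/9 ft/s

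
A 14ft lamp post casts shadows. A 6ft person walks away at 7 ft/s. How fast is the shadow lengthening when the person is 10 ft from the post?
21/4 ft/s

By similar triangles: 14/(x+s) = 6/s
Solving: s = 6x/8
ds/dt = 6/8 · dx/dt = 3/4 · 7 = 21/4 ft/s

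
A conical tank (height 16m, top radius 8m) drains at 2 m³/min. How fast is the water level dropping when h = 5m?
8/(25π) ≈ 0.1019 m/min

r/h = 8/16, so r = (1/2)h
V = (1/3)πr²h = (1/3)π((1/2)h)²h = (1/12)πh³
dV/dh = (1/4)πh²
dh/dt = (dV/dt)/(dV/dh) = -2/((1/4)π·5²) = -8/(25π) m/min
The level is dropping at 8/(25π) ≈ 0.1019 m/min.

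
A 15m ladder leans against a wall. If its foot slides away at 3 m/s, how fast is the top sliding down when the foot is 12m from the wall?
4 m/s

x² + y² = 15²
2x·dx/dt + 2y·dy/dt = 0
dy/dt = -x/y · dx/dt = -12/9 · 3 = -4 m/s
The top is descending at 4 m/s.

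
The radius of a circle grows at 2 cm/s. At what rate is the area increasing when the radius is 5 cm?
20π cm²/s

A = πr²
dA/dt = 2πr · dr/dt = 2π(5)(2) = 20π cm²/s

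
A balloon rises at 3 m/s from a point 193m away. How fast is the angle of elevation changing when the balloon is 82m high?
0.013167 rad/s

tan(θ) = y/193
sec²(θ) · dθ/dt = (1/193) · dy/dt
dθ/dt = cos²(θ)/193 · 3 = 193/(193² + 82²) · 3
dθ/dt = 0.013167 rad/s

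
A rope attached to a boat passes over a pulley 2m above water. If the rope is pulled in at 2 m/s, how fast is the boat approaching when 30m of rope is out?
15√14/28 ≈ 2.004 m/s

rope² = x² + 2²
x = √(30² - 2²) = 8√14
dx/dt = (rope/x) · d(rope)/dt = (30/(8√14)) · (-2) = -15√14/28 m/s
The boat approaches at 15√14/28 ≈ 2.004 m/s.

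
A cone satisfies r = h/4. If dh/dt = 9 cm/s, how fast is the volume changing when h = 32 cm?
576π cm³/s

V = (1/3)π(h/4)²h = πh³/48
dV/dt = πh²/16 · 9
At h = 32: dV/dt = 576π cm³/s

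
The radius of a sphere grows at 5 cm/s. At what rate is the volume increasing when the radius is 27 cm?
14580π cm³/s

V = (4/3)πr³
dV/dt = dV/dr · dr/dt = 4πr² · 5
At r = 27: dV/dt = 14580π cm³/s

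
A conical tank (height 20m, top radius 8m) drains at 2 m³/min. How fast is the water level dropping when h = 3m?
25/(18π) ≈ 0.4421 m/min

r/h = 8/20, so r = (2/5)h
V = (1/3)πr²h = (1/3)π((2/5)h)²h = (4/75)πh³
dV/dh = (4/25)πh²
dh/dt = (dV/dt)/(dV/dh) = -2/((4/25)π·3²) = -25/(18π) m/min
The level is dropping at 25/(18π) ≈ 0.4421 m/min.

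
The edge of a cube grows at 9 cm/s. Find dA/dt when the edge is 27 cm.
2916 cm²/s

A = 6s²
dA/dt = 12s · ds/dt = 12·27·9 = 2916 cm²/s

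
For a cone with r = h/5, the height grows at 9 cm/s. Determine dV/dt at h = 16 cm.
2304π/25 cm³/s

V = (1/3)π(h/5)²h = πh³/75
dV/dt = πh²/25 · 9
At h = 16: dV/dt = 2304π/25 cm³/s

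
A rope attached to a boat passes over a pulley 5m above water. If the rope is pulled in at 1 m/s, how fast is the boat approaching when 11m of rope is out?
11√6/24 ≈ 1.123 m/s

rope² = x² + 5²
x = √(11² - 5²) = 4√6
dx/dt = (rope/x) · d(rope)/dt = (11/(4√6)) · (-1) = -11√6/24 m/s
The boat approaches at 11√6/24 ≈ 1.123 m/s.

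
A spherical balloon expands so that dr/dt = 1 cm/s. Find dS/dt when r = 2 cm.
16π cm²/s

S = 4πr²
dS/dt = dS/dr · dr/dt = 8πr · 1
At r = 2: dS/dt = 16π cm²/s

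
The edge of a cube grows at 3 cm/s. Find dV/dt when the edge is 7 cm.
441 cm³/s

V = s³
dV/dt = 3s² · ds/dt = 3·7²·3 = 441 cm³/s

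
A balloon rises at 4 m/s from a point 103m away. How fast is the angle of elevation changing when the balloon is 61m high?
0.028751 rad/s

tan(θ) = y/103
sec²(θ) · dθ/dt = (1/103) · dy/dt
dθ/dt = cos²(θ)/103 · 4 = 103/(103² + 61²) · 4
dθ/dt = 0.028751 rad/s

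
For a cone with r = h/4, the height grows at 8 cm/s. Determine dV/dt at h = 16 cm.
128π cm³/s

V = (1/3)π(h/4)²h = πh³/48
dV/dt = πh²/16 · 8
At h = 16: dV/dt = 128π cm³/s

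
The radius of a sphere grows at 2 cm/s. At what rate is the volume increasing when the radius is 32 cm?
8192π cm³/s

V = (4/3)πr³
dV/dt = dV/dr · dr/dt = 4πr² · 2
At r = 32: dV/dt = 8192π cm³/s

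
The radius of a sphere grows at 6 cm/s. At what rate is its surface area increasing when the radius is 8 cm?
384π cm²/s

S = 4πr²
dS/dt = dS/dr · dr/dt = 8πr · 6
At r = 8: dS/dt = 384π cm²/s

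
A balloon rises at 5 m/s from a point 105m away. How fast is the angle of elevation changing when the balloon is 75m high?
0.031532 rad/s

tan(θ) = y/105
sec²(θ) · dθ/dt = (1/105) · dy/dt
dθ/dt = cos²(θ)/105 · 5 = 105/(105² + 75²) · 5
dθ/dt = 0.031532 rad/s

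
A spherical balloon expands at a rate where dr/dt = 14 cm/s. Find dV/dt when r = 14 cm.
10976π cm³/s

V = (4/3)πr³
dV/dt = dV/dr · dr/dt = 4πr² · 14
At r = 14: dV/dt = 10976π cm³/s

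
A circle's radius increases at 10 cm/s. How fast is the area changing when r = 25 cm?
500π cm²/s

A = πr²
dA/dt = 2πr · dr/dt = 2π(25)(10) = 500π cm²/s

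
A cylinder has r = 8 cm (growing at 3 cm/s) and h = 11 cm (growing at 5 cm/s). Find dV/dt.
848π cm³/s

V = πr²h
dV/dt = 2πrh·dr/dt + πr²·dh/dt
= 2π(8)(11)(3) + π(8)²(5)
= 848π cm³/s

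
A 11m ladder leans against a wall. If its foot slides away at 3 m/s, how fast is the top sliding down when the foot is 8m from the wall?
8√57/19 ≈ 3.179 m/s

x² + y² = 11²
2x·dx/dt + 2y·dy/dt = 0
dy/dt = -x/y · dx/dt = -8/√57 · 3 = -8√57/19 m/s
The top is descending at 8√57/19 ≈ 3.179 m/s.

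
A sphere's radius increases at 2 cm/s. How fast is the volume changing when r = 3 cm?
72π cm³/s

V = (4/3)πr³
dV/dt = dV/dr · dr/dt = 4πr² · 2
At r = 3: dV/dt = 72π cm³/s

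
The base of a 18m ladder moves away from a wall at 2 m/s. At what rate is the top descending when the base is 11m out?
22√203/203 ≈ 1.544 m/s

x² + y² = 18²
2x·dx/dt + 2y·dy/dt = 0
dy/dt = -x/y · dx/dt = -11/√203 · 2 = -22√203/203 m/s
The top is descending at 22√203/203 ≈ 1.544 m/s.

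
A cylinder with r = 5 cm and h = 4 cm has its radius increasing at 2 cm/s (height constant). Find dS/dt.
56π cm²/s

S = 2πrh + 2πr² (lateral + bases)
dS/dt = (2πh + 4πr)·dr/dt = (2π·4 + 4π·5)·2
= 56π cm²/s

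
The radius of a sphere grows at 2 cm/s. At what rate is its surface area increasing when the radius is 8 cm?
128π cm²/s

S = 4πr²
dS/dt = dS/dr · dr/dt = 8πr · 2
At r = 8: dS/dt = 128π cm²/s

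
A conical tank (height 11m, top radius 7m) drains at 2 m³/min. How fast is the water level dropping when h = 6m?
121/(882π) ≈ 0.04367 m/min

r/h = 7/11, so r = (7/11)h
V = (1/3)πr²h = (1/3)π((7/11)h)²h = (49/363)πh³
dV/dh = (49/121)πh²
dh/dt = (dV/dt)/(dV/dh) = -2/((49/121)π·6²) = -121/(882π) m/min
The level is dropping at 121/(882π) ≈ 0.04367 m/min.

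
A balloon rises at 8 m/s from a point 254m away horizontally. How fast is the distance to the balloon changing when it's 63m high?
504√68485/68485 ≈ 1.926 m/s

z² = 254² + y²
z = √(254² + 63²) = √68485
dz/dt = y/z · dy/dt = 63/√68485 · 8 = 504√68485/68485 ≈ 1.926 m/s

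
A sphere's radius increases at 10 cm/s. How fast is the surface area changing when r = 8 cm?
640π cm²/s

S = 4πr²
dS/dt = dS/dr · dr/dt = 8πr · 10
At r = 8: dS/dt = 640π cm²/s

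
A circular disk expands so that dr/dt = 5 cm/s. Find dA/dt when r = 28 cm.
280π cm²/s

A = πr²
dA/dt = 2πr · dr/dt = 2π(28)(5) = 280π cm²/s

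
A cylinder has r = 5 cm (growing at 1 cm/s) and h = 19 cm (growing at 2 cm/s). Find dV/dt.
240π cm³/s

V = πr²h
dV/dt = 2πrh·dr/dt + πr²·dh/dt
= 2π(5)(19)(1) + π(5)²(2)
= 240π cm³/s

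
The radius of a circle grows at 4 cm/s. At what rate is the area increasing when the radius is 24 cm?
192π cm²/s

A = πr²
dA/dt = 2πr · dr/dt = 2π(24)(4) = 192π cm²/s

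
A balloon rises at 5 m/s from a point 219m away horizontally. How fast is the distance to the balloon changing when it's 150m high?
250√7829/7829 ≈ 2.825 m/s

z² = 219² + y²
z = √(219² + 150²) = 3√7829
dz/dt = y/z · dy/dt = 150/(3√7829) · 5 = 250√7829/7829 ≈ 2.825 m/s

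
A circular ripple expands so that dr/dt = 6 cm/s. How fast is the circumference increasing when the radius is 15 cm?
12π cm/s

C = 2πr
dC/dt = 2π · dr/dt = 2π · 6 = 12π cm/s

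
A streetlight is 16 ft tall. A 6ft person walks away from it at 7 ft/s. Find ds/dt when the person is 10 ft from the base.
21/5 ft/s

By similar triangles: 16/(x+s) = 6/s
Solving: s = 6x/10
ds/dt = 6/10 · dx/dt = 3/5 · 7 = 21/5 ft/s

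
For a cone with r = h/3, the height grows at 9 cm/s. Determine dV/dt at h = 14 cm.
196π cm³/s

V = (1/3)π(h/3)²h = πh³/27
dV/dt = πh²/9 · 9
At h = 14: dV/dt = 196π cm³/s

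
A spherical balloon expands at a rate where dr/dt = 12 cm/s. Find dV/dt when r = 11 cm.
5808π cm³/s

V = (4/3)πr³
dV/dt = dV/dr · dr/dt = 4πr² · 12
At r = 11: dV/dt = 5808π cm³/s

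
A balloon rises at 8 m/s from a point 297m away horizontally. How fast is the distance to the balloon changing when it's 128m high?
1024√104593/104593 ≈ 3.166 m/s

z² = 297² + y²
z = √(297² + 128²) = √104593
dz/dt = y/z · dy/dt = 128/√104593 · 8 = 1024√104593/104593 ≈ 3.166 m/s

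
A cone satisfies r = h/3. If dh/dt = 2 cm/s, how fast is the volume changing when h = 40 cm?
3200π/9 cm³/s

V = (1/3)π(h/3)²h = πh³/27
dV/dt = πh²/9 · 2
At h = 40: dV/dt = 3200π/9 cm³/s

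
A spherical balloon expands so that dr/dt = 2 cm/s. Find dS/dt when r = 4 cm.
64π cm²/s

S = 4πr²
dS/dt = dS/dr · dr/dt = 8πr · 2
At r = 4: dS/dt = 64π cm²/s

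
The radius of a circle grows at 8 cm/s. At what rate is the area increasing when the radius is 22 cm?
352π cm²/s

A = πr²
dA/dt = 2πr · dr/dt = 2π(22)(8) = 352π cm²/s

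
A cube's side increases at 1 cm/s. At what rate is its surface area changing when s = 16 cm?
192 cm²/s

A = 6s²
dA/dt = 12s · ds/dt = 12·16·1 = 192 cm²/s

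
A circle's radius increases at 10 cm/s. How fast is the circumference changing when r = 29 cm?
20π cm/s

C = 2πr
dC/dt = 2π · dr/dt = 2π · 10 = 20π cm/s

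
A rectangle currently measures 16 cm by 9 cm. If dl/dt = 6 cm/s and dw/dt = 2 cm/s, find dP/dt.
16 cm/s

P = 2(l + w)
dP/dt = 2(dl/dt + dw/dt) = 2(6 + 2) = 16 cm/s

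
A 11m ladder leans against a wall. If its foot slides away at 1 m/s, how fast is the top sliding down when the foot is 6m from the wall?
6√85/85 ≈ 0.6508 m/s

x² + y² = 11²
2x·dx/dt + 2y·dy/dt = 0
dy/dt = -x/y · dx/dt = -6/√85 · 1 = -6√85/85 m/s
The top is descending at 6√85/85 ≈ 0.6508 m/s.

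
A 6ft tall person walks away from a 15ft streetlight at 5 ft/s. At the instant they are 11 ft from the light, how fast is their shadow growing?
10/3 ft/s

By similar triangles: 15/(x+s) = 6/s
Solving: s = 6x/9
ds/dt = 6/9 · dx/dt = 2/3 · 5 = 10/3 ft/s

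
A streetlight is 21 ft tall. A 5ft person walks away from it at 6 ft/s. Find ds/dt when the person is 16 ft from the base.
15/8 ft/s

By similar triangles: 21/(x+s) = 5/s
Solving: s = 5x/16
ds/dt = 5/16 · dx/dt = 5/16 · 6 = 15/8 ft/s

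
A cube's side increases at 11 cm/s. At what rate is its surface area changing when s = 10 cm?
1320 cm²/s

A = 6s²
dA/dt = 12s · ds/dt = 12·10·11 = 1320 cm²/s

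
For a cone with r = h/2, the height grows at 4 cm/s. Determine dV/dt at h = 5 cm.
25π cm³/s

V = (1/3)π(h/2)²h = πh³/12
dV/dt = πh²/4 · 4
At h = 5: dV/dt = 25π cm³/s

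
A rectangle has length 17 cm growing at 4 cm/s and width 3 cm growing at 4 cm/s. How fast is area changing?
80 cm²/s

A = lw
dA/dt = w·dl/dt + l·dw/dt = 3·4 + 17·4 = 80 cm²/s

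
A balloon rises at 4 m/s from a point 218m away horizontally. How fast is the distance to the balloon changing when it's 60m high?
120√12781/12781 ≈ 1.061 m/s

z² = 218² + y²
z = √(218² + 60²) = 2√12781
dz/dt = y/z · dy/dt = 60/(2√12781) · 4 = 120√12781/12781 ≈ 1.061 m/s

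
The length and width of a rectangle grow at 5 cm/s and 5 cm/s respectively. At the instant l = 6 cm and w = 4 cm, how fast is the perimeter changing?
20 cm/s

P = 2(l + w)
dP/dt = 2(dl/dt + dw/dt) = 2(5 + 5) = 20 cm/s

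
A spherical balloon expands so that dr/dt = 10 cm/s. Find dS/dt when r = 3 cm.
240π cm²/s

S = 4πr²
dS/dt = dS/dr · dr/dt = 8πr · 10
At r = 3: dS/dt = 240π cm²/s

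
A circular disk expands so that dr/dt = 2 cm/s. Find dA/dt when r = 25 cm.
100π cm²/s

A = πr²
dA/dt = 2πr · dr/dt = 2π(25)(2) = 100π cm²/s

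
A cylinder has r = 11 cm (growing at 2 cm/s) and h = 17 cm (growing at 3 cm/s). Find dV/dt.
1111π cm³/s

V = πr²h
dV/dt = 2πrh·dr/dt + πr²·dh/dt
= 2π(11)(17)(2) + π(11)²(3)
= 1111π cm³/s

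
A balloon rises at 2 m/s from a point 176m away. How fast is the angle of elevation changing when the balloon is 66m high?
0.009963 rad/s

tan(θ) = y/176
sec²(θ) · dθ/dt = (1/176) · dy/dt
dθ/dt = cos²(θ)/176 · 2 = 176/(176² + 66²) · 2
dθ/dt = 0.009963 rad/s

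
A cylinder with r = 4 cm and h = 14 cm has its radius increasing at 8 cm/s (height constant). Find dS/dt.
352π cm²/s

S = 2πrh + 2πr² (lateral + bases)
dS/dt = (2πh + 4πr)·dr/dt = (2π·14 + 4π·4)·8
= 352π cm²/s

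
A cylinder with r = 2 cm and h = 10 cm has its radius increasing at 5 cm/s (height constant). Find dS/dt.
140π cm²/s

S = 2πrh + 2πr² (lateral + bases)
dS/dt = (2πh + 4πr)·dr/dt = (2π·10 + 4π·2)·5
= 140π cm²/s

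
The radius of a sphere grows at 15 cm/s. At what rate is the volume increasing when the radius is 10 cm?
6000π cm³/s

V = (4/3)πr³
dV/dt = dV/dr · dr/dt = 4πr² · 15
At r = 10: dV/dt = 6000π cm³/s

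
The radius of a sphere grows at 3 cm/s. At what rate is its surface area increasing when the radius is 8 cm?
192π cm²/s

S = 4πr²
dS/dt = dS/dr · dr/dt = 8πr · 3
At r = 8: dS/dt = 192π cm²/s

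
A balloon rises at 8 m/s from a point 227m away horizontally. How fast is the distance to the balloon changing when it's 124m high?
992√66905/66905 ≈ 3.835 m/s

z² = 227² + y²
z = √(227² + 124²) = √66905
dz/dt = y/z · dy/dt = 124/√66905 · 8 = 992√66905/66905 ≈ 3.835 m/s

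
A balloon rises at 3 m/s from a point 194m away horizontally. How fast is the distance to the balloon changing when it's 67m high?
201√1685/8425 ≈ 0.9793 m/s

z² = 194² + y²
z = √(194² + 67²) = 5√1685
dz/dt = y/z · dy/dt = 67/(5√1685) · 3 = 201√1685/8425 ≈ 0.9793 m/s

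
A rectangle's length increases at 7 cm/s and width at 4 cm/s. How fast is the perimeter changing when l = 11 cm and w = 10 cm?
22 cm/s

P = 2(l + w)
dP/dt = 2(dl/dt + dw/dt) = 2(7 + 4) = 22 cm/s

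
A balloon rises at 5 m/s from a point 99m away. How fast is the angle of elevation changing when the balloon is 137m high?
0.017326 rad/s

tan(θ) = y/99
sec²(θ) · dθ/dt = (1/99) · dy/dt
dθ/dt = cos²(θ)/99 · 5 = 99/(99² + 137²) · 5
dθ/dt = 0.017326 rad/s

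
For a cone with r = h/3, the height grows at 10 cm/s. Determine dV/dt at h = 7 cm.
490π/9 cm³/s

V = (1/3)π(h/3)²h = πh³/27
dV/dt = πh²/9 · 10
At h = 7: dV/dt = 490π/9 cm³/s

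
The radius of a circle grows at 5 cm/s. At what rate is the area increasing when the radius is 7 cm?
70π cm²/s

A = πr²
dA/dt = 2πr · dr/dt = 2π(7)(5) = 70π cm²/s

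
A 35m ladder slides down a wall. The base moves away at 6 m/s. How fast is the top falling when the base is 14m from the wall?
4√21/7 ≈ 2.619 m/s

x² + y² = 35²
2x·dx/dt + 2y·dy/dt = 0
dy/dt = -x/y · dx/dt = -14/(7√21) · 6 = -4√21/7 m/s
The top is descending at 4√21/7 ≈ 2.619 m/s.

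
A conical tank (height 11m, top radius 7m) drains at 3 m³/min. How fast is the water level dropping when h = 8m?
363/(3136π) ≈ 0.03685 m/min

r/h = 7/11, so r = (7/11)h
V = (1/3)πr²h = (1/3)π((7/11)h)²h = (49/363)πh³
dV/dh = (49/121)πh²
dh/dt = (dV/dt)/(dV/dh) = -3/((49/121)π·8²) = -363/(3136π) m/min
The level is dropping at 363/(3136π) ≈ 0.03685 m/min.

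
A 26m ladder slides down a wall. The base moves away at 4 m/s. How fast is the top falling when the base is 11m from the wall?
44√555/555 ≈ 1.868 m/s

x² + y² = 26²
2x·dx/dt + 2y·dy/dt = 0
dy/dt = -x/y · dx/dt = -11/√555 · 4 = -44√555/555 m/s
The top is descending at 44√555/555 ≈ 1.868 m/s.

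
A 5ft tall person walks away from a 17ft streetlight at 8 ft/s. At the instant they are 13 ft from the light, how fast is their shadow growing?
10/3 ft/s

By similar triangles: 17/(x+s) = 5/s
Solving: s = 5x/12
ds/dt = 5/12 · dx/dt = 5/12 · 8 = 10/3 ft/s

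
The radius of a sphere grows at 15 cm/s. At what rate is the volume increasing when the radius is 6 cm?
2160π cm³/s

V = (4/3)πr³
dV/dt = dV/dr · dr/dt = 4πr² · 15
At r = 6: dV/dt = 2160π cm³/s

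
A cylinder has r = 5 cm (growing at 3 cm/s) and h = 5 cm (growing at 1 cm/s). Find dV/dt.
175π cm³/s

V = πr²h
dV/dt = 2πrh·dr/dt + πr²·dh/dt
= 2π(5)(5)(3) + π(5)²(1)
= 175π cm³/s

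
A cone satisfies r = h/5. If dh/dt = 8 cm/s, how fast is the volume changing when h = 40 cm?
512π cm³/s

V = (1/3)π(h/5)²h = πh³/75
dV/dt = πh²/25 · 8
At h = 40: dV/dt = 512π cm³/s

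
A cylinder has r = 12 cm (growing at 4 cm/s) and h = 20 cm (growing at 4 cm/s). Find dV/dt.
2496π cm³/s

V = πr²h
dV/dt = 2πrh·dr/dt + πr²·dh/dt
= 2π(12)(20)(4) + π(12)²(4)
= 2496π cm³/s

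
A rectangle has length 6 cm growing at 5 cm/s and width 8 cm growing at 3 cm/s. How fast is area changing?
58 cm²/s

A = lw
dA/dt = w·dl/dt + l·dw/dt = 8·5 + 6·3 = 58 cm²/s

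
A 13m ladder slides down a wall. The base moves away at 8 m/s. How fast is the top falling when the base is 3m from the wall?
3√10/5 ≈ 1.897 m/s

x² + y² = 13²
2x·dx/dt + 2y·dy/dt = 0
dy/dt = -x/y · dx/dt = -3/(4√10) · 8 = -3√10/5 m/s
The top is descending at 3√10/5 ≈ 1.897 m/s.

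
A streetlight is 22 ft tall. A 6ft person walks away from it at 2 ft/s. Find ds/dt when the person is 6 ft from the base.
3/4 ft/s

By similar triangles: 22/(x+s) = 6/s
Solving: s = 6x/16
ds/dt = 6/16 · dx/dt = 3/8 · 2 = 3/4 ft/s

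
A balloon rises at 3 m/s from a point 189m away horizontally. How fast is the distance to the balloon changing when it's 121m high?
363√298/3874 ≈ 1.618 m/s

z² = 189² + y²
z = √(189² + 121²) = 13√298
dz/dt = y/z · dy/dt = 121/(13√298) · 3 = 363√298/3874 ≈ 1.618 m/s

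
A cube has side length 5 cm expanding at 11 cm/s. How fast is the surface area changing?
660 cm²/s

A = 6s²
dA/dt = 12s · ds/dt = 12·5·11 = 660 cm²/s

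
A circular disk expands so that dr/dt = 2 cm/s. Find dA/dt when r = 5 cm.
20π cm²/s

A = πr²
dA/dt = 2πr · dr/dt = 2π(5)(2) = 20π cm²/s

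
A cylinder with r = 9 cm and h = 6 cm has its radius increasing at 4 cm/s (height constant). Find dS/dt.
192π cm²/s

S = 2πrh + 2πr² (lateral + bases)
dS/dt = (2πh + 4πr)·dr/dt = (2π·6 + 4π·9)·4
= 192π cm²/s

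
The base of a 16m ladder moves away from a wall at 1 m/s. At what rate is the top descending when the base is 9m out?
9√7/35 ≈ 0.6803 m/s

x² + y² = 16²
2x·dx/dt + 2y·dy/dt = 0
dy/dt = -x/y · dx/dt = -9/(5√7) · 1 = -9√7/35 m/s
The top is descending at 9√7/35 ≈ 0.6803 m/s.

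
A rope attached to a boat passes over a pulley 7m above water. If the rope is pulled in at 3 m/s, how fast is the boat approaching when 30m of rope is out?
90√851/851 ≈ 3.085 m/s

rope² = x² + 7²
x = √(30² - 7²) = √851
dx/dt = (rope/x) · d(rope)/dt = (30/√851) · (-3) = -90√851/851 m/s
The boat approaches at 90√851/851 ≈ 3.085 m/s.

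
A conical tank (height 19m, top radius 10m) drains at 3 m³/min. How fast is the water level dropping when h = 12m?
361/(4800π) ≈ 0.02394 m/min

r/h = 10/19, so r = (10/19)h
V = (1/3)πr²h = (1/3)π((10/19)h)²h = (100/1083)πh³
dV/dh = (100/361)πh²
dh/dt = (dV/dt)/(dV/dh) = -3/((100/361)π·12²) = -361/(4800π) m/min
The level is dropping at 361/(4800π) ≈ 0.02394 m/min.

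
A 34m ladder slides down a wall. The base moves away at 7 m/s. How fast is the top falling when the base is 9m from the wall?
63√43/215 ≈ 1.921 m/s

x² + y² = 34²
2x·dx/dt + 2y·dy/dt = 0
dy/dt = -x/y · dx/dt = -9/(5√43) · 7 = -63√43/215 m/s
The top is descending at 63√43/215 ≈ 1.921 m/s.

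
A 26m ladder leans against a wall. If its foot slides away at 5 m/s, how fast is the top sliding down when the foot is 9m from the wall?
9√595/119 ≈ 1.845 m/s

x² + y² = 26²
2x·dx/dt + 2y·dy/dt = 0
dy/dt = -x/y · dx/dt = -9/√595 · 5 = -9√595/119 m/s
The top is descending at 9√595/119 ≈ 1.845 m/s.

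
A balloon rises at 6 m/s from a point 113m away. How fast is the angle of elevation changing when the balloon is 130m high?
0.022852 rad/s

tan(θ) = y/113
sec²(θ) · dθ/dt = (1/113) · dy/dt
dθ/dt = cos²(θ)/113 · 6 = 113/(113² + 130²) · 6
dθ/dt = 0.022852 rad/s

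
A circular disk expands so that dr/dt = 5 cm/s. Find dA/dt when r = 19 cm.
190π cm²/s

A = πr²
dA/dt = 2πr · dr/dt = 2π(19)(5) = 190π cm²/s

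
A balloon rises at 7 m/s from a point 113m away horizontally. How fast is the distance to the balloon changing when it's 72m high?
504√17953/17953 ≈ 3.762 m/s

z² = 113² + y²
z = √(113² + 72²) = √17953
dz/dt = y/z · dy/dt = 72/√17953 · 7 = 504√17953/17953 ≈ 3.762 m/s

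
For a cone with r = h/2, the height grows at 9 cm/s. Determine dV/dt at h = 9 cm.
729π/4 cm³/s

V = (1/3)π(h/2)²h = πh³/12
dV/dt = πh²/4 · 9
At h = 9: dV/dt = 729π/4 cm³/s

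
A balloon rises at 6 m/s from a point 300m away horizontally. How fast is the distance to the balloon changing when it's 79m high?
474√96241/96241 ≈ 1.528 m/s

z² = 300² + y²
z = √(300² + 79²) = √96241
dz/dt = y/z · dy/dt = 79/√96241 · 6 = 474√96241/96241 ≈ 1.528 m/s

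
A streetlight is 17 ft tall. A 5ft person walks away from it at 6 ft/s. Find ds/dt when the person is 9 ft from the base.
5/2 ft/s

By similar triangles: 17/(x+s) = 5/s
Solving: s = 5x/12
ds/dt = 5/12 · dx/dt = 5/12 · 6 = 5/2 ft/s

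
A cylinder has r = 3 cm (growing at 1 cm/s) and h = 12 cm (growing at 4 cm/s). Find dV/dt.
108π cm³/s

V = πr²h
dV/dt = 2πrh·dr/dt + πr²·dh/dt
= 2π(3)(12)(1) + π(3)²(4)
= 108π cm³/s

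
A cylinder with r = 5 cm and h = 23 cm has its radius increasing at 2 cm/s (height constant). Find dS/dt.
132π cm²/s

S = 2πrh + 2πr² (lateral + bases)
dS/dt = (2πh + 4πr)·dr/dt = (2π·23 + 4π·5)·2
= 132π cm²/s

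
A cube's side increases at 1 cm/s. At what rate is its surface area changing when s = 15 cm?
180 cm²/s

A = 6s²
dA/dt = 12s · ds/dt = 12·15·1 = 180 cm²/s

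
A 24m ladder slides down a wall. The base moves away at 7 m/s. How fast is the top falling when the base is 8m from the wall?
7√2/4 ≈ 2.475 m/s

x² + y² = 24²
2x·dx/dt + 2y·dy/dt = 0
dy/dt = -x/y · dx/dt = -8/(16√2) · 7 = -7√2/4 m/s
The top is descending at 7√2/4 ≈ 2.475 m/s.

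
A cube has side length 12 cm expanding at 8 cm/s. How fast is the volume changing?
3456 cm³/s

V = s³
dV/dt = 3s² · ds/dt = 3·12²·8 = 3456 cm³/s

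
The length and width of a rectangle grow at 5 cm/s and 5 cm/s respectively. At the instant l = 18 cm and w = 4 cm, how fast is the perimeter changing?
20 cm/s

P = 2(l + w)
dP/dt = 2(dl/dt + dw/dt) = 2(5 + 5) = 20 cm/s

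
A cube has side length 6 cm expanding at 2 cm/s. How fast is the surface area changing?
144 cm²/s

A = 6s²
dA/dt = 12s · ds/dt = 12·6·2 = 144 cm²/s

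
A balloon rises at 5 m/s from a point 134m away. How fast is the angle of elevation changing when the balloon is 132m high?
0.018937 rad/s

tan(θ) = y/134
sec²(θ) · dθ/dt = (1/134) · dy/dt
dθ/dt = cos²(θ)/134 · 5 = 134/(134² + 132²) · 5
dθ/dt = 0.018937 rad/s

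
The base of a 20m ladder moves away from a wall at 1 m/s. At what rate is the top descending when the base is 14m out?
7√51/51 ≈ 0.9802 m/s

x² + y² = 20²
2x·dx/dt + 2y·dy/dt = 0
dy/dt = -x/y · dx/dt = -14/(2√51) · 1 = -7√51/51 m/s
The top is descending at 7√51/51 ≈ 0.9802 m/s.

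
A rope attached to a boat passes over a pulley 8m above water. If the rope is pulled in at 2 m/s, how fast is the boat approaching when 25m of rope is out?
50√561/561 ≈ 2.111 m/s

rope² = x² + 8²
x = √(25² - 8²) = √561
dx/dt = (rope/x) · d(rope)/dt = (25/√561) · (-2) = -50√561/561 m/s
The boat approaches at 50√561/561 ≈ 2.111 m/s.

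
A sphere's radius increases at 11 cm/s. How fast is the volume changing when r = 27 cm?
32076π cm³/s

V = (4/3)πr³
dV/dt = dV/dr · dr/dt = 4πr² · 11
At r = 27: dV/dt = 32076π cm³/s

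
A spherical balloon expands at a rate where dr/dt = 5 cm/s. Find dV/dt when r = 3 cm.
180π cm³/s

V = (4/3)πr³
dV/dt = dV/dr · dr/dt = 4πr² · 5
At r = 3: dV/dt = 180π cm³/s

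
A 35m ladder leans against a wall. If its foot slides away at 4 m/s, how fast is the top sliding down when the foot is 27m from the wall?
27√31/31 ≈ 4.849 m/s

x² + y² = 35²
2x·dx/dt + 2y·dy/dt = 0
dy/dt = -x/y · dx/dt = -27/(4√31) · 4 = -27√31/31 m/s
The top is descending at 27√31/31 ≈ 4.849 m/s.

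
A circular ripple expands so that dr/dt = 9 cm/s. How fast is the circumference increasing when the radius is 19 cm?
18π cm/s

C = 2πr
dC/dt = 2π · dr/dt = 2π · 9 = 18π cm/s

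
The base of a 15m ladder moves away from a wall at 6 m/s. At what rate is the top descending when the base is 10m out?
12√5/5 ≈ 5.367 m/s

x² + y² = 15²
2x·dx/dt + 2y·dy/dt = 0
dy/dt = -x/y · dx/dt = -10/(5√5) · 6 = -12√5/5 m/s
The top is descending at 12√5/5 ≈ 5.367 m/s.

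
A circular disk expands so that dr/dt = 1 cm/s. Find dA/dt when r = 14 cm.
28π cm²/s

A = πr²
dA/dt = 2πr · dr/dt = 2π(14)(1) = 28π cm²/s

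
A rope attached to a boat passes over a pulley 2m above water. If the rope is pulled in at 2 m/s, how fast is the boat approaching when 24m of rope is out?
24√143/143 ≈ 2.007 m/s

rope² = x² + 2²
x = √(24² - 2²) = 2√143
dx/dt = (rope/x) · d(rope)/dt = (24/(2√143)) · (-2) = -24√143/143 m/s
The boat approaches at 24√143/143 ≈ 2.007 m/s.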